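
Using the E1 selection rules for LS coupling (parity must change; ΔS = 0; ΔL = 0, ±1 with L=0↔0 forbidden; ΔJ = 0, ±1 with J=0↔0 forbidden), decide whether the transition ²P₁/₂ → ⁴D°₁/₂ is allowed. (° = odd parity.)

forbidden

Initial level: S=1/2, L=1, J=1/2, parity even. Final level: S=3/2, L=2, J=1/2, parity odd.
Parity must change: even → odd — satisfied.
ΔS = 0: S: 1/2 → 3/2 — violated.
ΔL = 0, ±1 (not L=0↔0): L: 1 → 2, ΔL = +1 — satisfied.
ΔJ = 0, ±1 (not J=0↔0): J: 1/2 → 1/2, ΔJ = +0 — satisfied.
Rule(s) violated: ΔS.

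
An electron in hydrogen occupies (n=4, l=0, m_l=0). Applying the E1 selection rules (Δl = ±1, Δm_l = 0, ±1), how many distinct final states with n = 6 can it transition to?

3

E1 requires Δl = ±1, so l_f ∈ {-1, 1}; with 0 ≤ l_f ≤ n_f−1 = 5, the allowed l_f values are {1}.
For l_f = 1: m_f ∈ {m_i−1, m_i, m_i+1} ∩ [−1, 1] = {-1, 0, 1} → 3 states.
Total: 3.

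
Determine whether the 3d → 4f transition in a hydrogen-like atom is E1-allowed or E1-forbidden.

l: 2 → 3 (Δl = +1). Δl = ±1 ok.
All E1 selection rules are satisfied.

allowed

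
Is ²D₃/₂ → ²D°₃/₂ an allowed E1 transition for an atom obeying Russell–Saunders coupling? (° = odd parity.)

allowed

Reading off the term symbols: S 1/2→1/2, L 2→2, J 3/2→3/2, parity even→odd.
Parity must change: even → odd — ok.
ΔS = 0: S: 1/2 → 1/2 — ok.
ΔJ = 0, ±1 (not J=0↔0): J: 3/2 → 3/2, ΔJ = +0 — ok.
ΔL = 0, ±1 (not L=0↔0): L: 2 → 2, ΔL = +0 — ok.
All four E1 rules are satisfied.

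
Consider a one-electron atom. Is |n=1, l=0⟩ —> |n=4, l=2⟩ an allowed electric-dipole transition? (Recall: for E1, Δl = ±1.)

forbidden

Initial l = 0, final l = 2, so Δl = +2. E1 requires Δl = ±1: ✗.
The transition is electric-dipole forbidden.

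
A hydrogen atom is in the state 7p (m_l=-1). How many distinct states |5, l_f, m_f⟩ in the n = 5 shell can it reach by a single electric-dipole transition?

E1 requires Δl = ±1, so l_f ∈ {0, 2}; with 0 ≤ l_f ≤ n_f−1 = 4, the allowed l_f values are {0, 2}.
For l_f = 0: m_f ∈ {m_i−1, m_i, m_i+1} ∩ [−0, 0] = {0} → 1 state.
For l_f = 2: m_f ∈ {m_i−1, m_i, m_i+1} ∩ [−2, 2] = {-2, -1, 0} → 3 states.
Total: 4.

4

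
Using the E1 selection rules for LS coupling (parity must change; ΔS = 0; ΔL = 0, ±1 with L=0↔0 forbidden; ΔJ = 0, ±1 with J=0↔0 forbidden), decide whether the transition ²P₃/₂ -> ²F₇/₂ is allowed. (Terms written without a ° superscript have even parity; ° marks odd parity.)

forbidden

Parity must change: even → even — fails.
ΔS = 0: S: 1/2 → 1/2 — ok.
ΔL = 0, ±1 (not L=0↔0): L: 1 → 3, ΔL = +2 — fails.
ΔJ = 0, ±1 (not J=0↔0): J: 3/2 → 7/2, ΔJ = +2 — fails.
Rule(s) violated: parity, ΔL, ΔJ.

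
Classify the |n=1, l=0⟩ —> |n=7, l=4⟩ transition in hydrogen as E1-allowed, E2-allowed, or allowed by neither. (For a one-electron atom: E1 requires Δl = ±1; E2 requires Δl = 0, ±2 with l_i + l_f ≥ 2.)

neither

Δl = 4 − 0 = +4; l_i + l_f = 4.
E1 (Δl = ±1): not satisfied.
E2 (Δl = 0,±2, l_i+l_f ≥ 2): not satisfied.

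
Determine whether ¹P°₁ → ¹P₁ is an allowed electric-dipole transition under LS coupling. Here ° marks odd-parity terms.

Initial level: S=0, L=1, J=1, parity odd. Final level: S=0, L=1, J=1, parity even.
Parity must change: odd → even — ok.
ΔS = 0: S: 0 → 0 — ok.
ΔL = 0, ±1 (not L=0↔0): L: 1 → 1, ΔL = +0 — ok.
ΔJ = 0, ±1 (not J=0↔0): J: 1 → 1, ΔJ = +0 — ok.
All four E1 rules are satisfied.

allowed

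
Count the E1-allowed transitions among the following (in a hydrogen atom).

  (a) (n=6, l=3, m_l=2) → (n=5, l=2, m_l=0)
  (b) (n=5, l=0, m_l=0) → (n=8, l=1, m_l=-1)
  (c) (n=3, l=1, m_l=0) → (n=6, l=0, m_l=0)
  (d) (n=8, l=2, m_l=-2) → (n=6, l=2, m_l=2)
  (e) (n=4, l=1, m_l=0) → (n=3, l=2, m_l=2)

(a) forbidden — Δm_l = -2 (E1 requires Δm_l = 0, ±1)
(b) allowed
(c) allowed
(d) forbidden — Δl = +0 (E1 requires Δl = ±1); Δm_l = +4 (E1 requires Δm_l = 0, ±1)
(e) forbidden — Δm_l = +2 (E1 requires Δm_l = 0, ±1)
Total allowed: 2 of 5.

2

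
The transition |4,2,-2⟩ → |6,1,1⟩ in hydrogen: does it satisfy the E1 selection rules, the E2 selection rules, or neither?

Δl = 1 − 2 = -1; l_i + l_f = 3.
Δm_l = +3.
E1 (Δl = ±1, |Δm_l| ≤ 1): not satisfied.
E2 (Δl = 0,±2, l_i+l_f ≥ 2, |Δm_l| ≤ 2): not satisfied.

neither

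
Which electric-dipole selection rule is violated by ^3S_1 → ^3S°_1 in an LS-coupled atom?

Reading off the term symbols: S 1→1, L 0→0, J 1→1, parity even→odd.
ΔJ = 0, ±1 (not J=0↔0): J: 1 → 1, ΔJ = +0 — ✓.
Parity must change: even → odd — ✓.
ΔS = 0: S: 1 → 1 — ✓.
ΔL = 0, ±1 (not L=0↔0): L: 0 → 0, ΔL = +0 — ✗.

the L=0 ↔ L=0 exclusion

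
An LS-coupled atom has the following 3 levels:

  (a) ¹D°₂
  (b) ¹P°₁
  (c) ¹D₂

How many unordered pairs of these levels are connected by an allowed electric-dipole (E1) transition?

(a)–(b): forbidden (parity).
(a)–(c): allowed.
(b)–(c): allowed.
Allowed pairs: 2 of 3.

2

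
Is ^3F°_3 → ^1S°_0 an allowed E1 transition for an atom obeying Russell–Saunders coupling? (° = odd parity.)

forbidden

Parity must change: odd → odd — fails.
ΔS = 0: S: 1 → 0 — fails.
ΔL = 0, ±1 (not L=0↔0): L: 3 → 0, ΔL = -3 — fails.
ΔJ = 0, ±1 (not J=0↔0): J: 3 → 0, ΔJ = -3 — fails.
Rule(s) violated: parity, ΔS, ΔL, ΔJ.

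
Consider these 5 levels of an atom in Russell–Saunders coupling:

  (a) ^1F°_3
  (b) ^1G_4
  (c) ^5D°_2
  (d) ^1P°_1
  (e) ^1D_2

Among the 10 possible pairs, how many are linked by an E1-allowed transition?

(a)–(b): allowed.
(a)–(c): forbidden (parity, ΔS).
(a)–(d): forbidden (parity, ΔL, ΔJ).
(a)–(e): allowed.
(b)–(c): forbidden (ΔS, ΔL, ΔJ).
(b)–(d): forbidden (ΔL, ΔJ).
(b)–(e): forbidden (parity, ΔL, ΔJ).
(c)–(d): forbidden (parity, ΔS).
(c)–(e): forbidden (ΔS).
(d)–(e): allowed.
Allowed pairs: 3 of 10.

3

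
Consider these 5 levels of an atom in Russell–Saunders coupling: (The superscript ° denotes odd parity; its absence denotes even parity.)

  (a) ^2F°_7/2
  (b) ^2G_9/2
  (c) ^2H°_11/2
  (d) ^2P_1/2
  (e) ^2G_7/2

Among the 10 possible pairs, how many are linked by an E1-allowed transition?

(a)–(b): allowed.
(a)–(c): forbidden (parity, ΔL, ΔJ).
(a)–(d): forbidden (ΔL, ΔJ).
(a)–(e): allowed.
(b)–(c): allowed.
(b)–(d): forbidden (parity, ΔL, ΔJ).
(b)–(e): forbidden (parity).
(c)–(d): forbidden (ΔL, ΔJ).
(c)–(e): forbidden (ΔJ).
(d)–(e): forbidden (parity, ΔL, ΔJ).
Allowed pairs: 3 of 10.

3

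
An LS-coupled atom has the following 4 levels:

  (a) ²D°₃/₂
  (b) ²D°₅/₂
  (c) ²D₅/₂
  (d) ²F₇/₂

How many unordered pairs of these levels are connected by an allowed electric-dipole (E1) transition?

(a)–(b): forbidden (parity).
(a)–(c): allowed.
(a)–(d): forbidden (ΔJ).
(b)–(c): allowed.
(b)–(d): allowed.
(c)–(d): forbidden (parity).
Allowed pairs: 3 of 6.

3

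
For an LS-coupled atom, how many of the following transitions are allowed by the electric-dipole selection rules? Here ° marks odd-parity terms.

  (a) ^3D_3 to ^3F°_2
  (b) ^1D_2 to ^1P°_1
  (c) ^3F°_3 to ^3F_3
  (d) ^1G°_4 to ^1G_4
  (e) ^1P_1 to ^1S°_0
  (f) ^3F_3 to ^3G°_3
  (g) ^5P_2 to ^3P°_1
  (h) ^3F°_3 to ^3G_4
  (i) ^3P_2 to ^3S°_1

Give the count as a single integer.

8

(a) allowed
(b) allowed
(c) allowed
(d) allowed
(e) allowed
(f) allowed
(g) forbidden (ΔS fails)
(h) allowed
(i) allowed
Total allowed: 8 of 9.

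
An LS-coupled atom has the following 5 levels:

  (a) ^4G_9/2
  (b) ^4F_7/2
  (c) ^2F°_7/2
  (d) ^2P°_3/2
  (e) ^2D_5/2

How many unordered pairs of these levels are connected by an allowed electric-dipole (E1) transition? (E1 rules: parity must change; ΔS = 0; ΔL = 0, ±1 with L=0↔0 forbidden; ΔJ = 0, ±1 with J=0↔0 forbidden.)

(a)–(b): forbidden (parity).
(a)–(c): forbidden (ΔS).
(a)–(d): forbidden (ΔS, ΔL, ΔJ).
(a)–(e): forbidden (parity, ΔS, ΔL, ΔJ).
(b)–(c): forbidden (ΔS).
(b)–(d): forbidden (ΔS, ΔL, ΔJ).
(b)–(e): forbidden (parity, ΔS).
(c)–(d): forbidden (parity, ΔL, ΔJ).
(c)–(e): allowed.
(d)–(e): allowed.
Allowed pairs: 2 of 10.

2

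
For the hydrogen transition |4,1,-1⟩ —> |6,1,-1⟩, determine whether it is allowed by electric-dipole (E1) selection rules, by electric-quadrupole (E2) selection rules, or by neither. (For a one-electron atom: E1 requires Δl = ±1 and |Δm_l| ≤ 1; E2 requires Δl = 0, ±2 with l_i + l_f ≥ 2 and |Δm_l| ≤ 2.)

E2

Δl = 1 − 1 = +0; l_i + l_f = 2.
Δm_l = +0.
E1 (Δl = ±1, |Δm_l| ≤ 1): not satisfied.
E2 (Δl = 0,±2, l_i+l_f ≥ 2, |Δm_l| ≤ 2): satisfied.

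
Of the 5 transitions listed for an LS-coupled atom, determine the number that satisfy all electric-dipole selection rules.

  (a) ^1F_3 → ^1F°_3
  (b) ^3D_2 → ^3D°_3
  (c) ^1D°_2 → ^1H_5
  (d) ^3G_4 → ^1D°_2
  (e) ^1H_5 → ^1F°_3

2

(a) allowed
(b) allowed
(c) forbidden (ΔL, ΔJ fail)
(d) forbidden (ΔS, ΔL, ΔJ fail)
(e) forbidden (ΔL, ΔJ fail)
Total allowed: 2 of 5.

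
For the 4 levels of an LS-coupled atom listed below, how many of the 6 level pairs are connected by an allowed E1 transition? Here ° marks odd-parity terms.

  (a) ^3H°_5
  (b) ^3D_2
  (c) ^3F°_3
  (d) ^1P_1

1

(a)–(b): forbidden (ΔL, ΔJ).
(a)–(c): forbidden (parity, ΔL, ΔJ).
(a)–(d): forbidden (ΔS, ΔL, ΔJ).
(b)–(c): allowed.
(b)–(d): forbidden (parity, ΔS).
(c)–(d): forbidden (ΔS, ΔL, ΔJ).
Allowed pairs: 1 of 6.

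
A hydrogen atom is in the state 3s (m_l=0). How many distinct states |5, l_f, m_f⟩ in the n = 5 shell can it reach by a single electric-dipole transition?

3

E1 requires Δl = ±1, so l_f ∈ {-1, 1}; with 0 ≤ l_f ≤ n_f−1 = 4, the allowed l_f values are {1}.
For l_f = 1: m_f ∈ {m_i−1, m_i, m_i+1} ∩ [−1, 1] = {-1, 0, 1} → 3 states.
Total: 3.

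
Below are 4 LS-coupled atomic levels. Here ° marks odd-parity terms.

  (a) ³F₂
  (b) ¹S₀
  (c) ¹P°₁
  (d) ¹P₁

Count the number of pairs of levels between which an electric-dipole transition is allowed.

(a)–(b): forbidden (parity, ΔS, ΔL, ΔJ).
(a)–(c): forbidden (ΔS, ΔL).
(a)–(d): forbidden (parity, ΔS, ΔL).
(b)–(c): allowed.
(b)–(d): forbidden (parity).
(c)–(d): allowed.
Allowed pairs: 2 of 6.

2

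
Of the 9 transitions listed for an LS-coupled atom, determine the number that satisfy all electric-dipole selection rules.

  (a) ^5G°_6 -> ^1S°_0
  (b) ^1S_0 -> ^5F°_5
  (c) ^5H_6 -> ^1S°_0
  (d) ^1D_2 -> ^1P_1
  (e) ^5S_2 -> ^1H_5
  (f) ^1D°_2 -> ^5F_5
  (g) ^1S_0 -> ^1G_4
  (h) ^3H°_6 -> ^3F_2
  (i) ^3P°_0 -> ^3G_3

(a) forbidden (parity, ΔS, ΔL, ΔJ fail)
(b) forbidden (ΔS, ΔL, ΔJ fail)
(c) forbidden (ΔS, ΔL, ΔJ fail)
(d) forbidden (parity fails)
(e) forbidden (parity, ΔS, ΔL, ΔJ fail)
(f) forbidden (ΔS, ΔJ fail)
(g) forbidden (parity, ΔL, ΔJ fail)
(h) forbidden (ΔL, ΔJ fail)
(i) forbidden (ΔL, ΔJ fail)
Total allowed: 0 of 9.

0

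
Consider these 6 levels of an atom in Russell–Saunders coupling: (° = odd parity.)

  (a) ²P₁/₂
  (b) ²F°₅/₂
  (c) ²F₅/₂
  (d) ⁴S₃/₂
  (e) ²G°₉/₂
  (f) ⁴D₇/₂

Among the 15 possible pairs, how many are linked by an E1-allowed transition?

(a)–(b): forbidden (ΔL, ΔJ).
(a)–(c): forbidden (parity, ΔL, ΔJ).
(a)–(d): forbidden (parity, ΔS).
(a)–(e): forbidden (ΔL, ΔJ).
(a)–(f): forbidden (parity, ΔS, ΔJ).
(b)–(c): allowed.
(b)–(d): forbidden (ΔS, ΔL).
(b)–(e): forbidden (parity, ΔJ).
(b)–(f): forbidden (ΔS).
(c)–(d): forbidden (parity, ΔS, ΔL).
(c)–(e): forbidden (ΔJ).
(c)–(f): forbidden (parity, ΔS).
(d)–(e): forbidden (ΔS, ΔL, ΔJ).
(d)–(f): forbidden (parity, ΔL, ΔJ).
(e)–(f): forbidden (ΔS, ΔL).
Allowed pairs: 1 of 15.

1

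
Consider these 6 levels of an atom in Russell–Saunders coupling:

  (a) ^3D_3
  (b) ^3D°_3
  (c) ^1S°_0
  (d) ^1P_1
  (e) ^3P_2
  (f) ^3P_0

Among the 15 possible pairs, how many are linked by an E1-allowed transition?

3

(a)–(b): allowed.
(a)–(c): forbidden (ΔS, ΔL, ΔJ).
(a)–(d): forbidden (parity, ΔS, ΔJ).
(a)–(e): forbidden (parity).
(a)–(f): forbidden (parity, ΔJ).
(b)–(c): forbidden (parity, ΔS, ΔL, ΔJ).
(b)–(d): forbidden (ΔS, ΔJ).
(b)–(e): allowed.
(b)–(f): forbidden (ΔJ).
(c)–(d): allowed.
(c)–(e): forbidden (ΔS, ΔJ).
(c)–(f): forbidden (ΔS, ΔJ).
(d)–(e): forbidden (parity, ΔS).
(d)–(f): forbidden (parity, ΔS).
(e)–(f): forbidden (parity, ΔJ).
Allowed pairs: 3 of 15.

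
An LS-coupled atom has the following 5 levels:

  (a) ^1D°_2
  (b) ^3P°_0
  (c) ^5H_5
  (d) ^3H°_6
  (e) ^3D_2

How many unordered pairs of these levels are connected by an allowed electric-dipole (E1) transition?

0

(a)–(b): forbidden (parity, ΔS, ΔJ).
(a)–(c): forbidden (ΔS, ΔL, ΔJ).
(a)–(d): forbidden (parity, ΔS, ΔL, ΔJ).
(a)–(e): forbidden (ΔS).
(b)–(c): forbidden (ΔS, ΔL, ΔJ).
(b)–(d): forbidden (parity, ΔL, ΔJ).
(b)–(e): forbidden (ΔJ).
(c)–(d): forbidden (ΔS).
(c)–(e): forbidden (parity, ΔS, ΔL, ΔJ).
(d)–(e): forbidden (ΔL, ΔJ).
Allowed pairs: 0 of 10.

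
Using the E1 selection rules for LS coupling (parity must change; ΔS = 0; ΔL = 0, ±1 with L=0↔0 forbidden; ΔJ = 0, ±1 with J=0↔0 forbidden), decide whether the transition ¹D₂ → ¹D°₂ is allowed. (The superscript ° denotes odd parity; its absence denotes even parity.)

allowed

Initial level: S=0, L=2, J=2, parity even. Final level: S=0, L=2, J=2, parity odd.
Parity must change: even → odd — ok.
ΔS = 0: S: 0 → 0 — ok.
ΔL = 0, ±1 (not L=0↔0): L: 2 → 2, ΔL = +0 — ok.
ΔJ = 0, ±1 (not J=0↔0): J: 2 → 2, ΔJ = +0 — ok.
All four E1 rules are satisfied.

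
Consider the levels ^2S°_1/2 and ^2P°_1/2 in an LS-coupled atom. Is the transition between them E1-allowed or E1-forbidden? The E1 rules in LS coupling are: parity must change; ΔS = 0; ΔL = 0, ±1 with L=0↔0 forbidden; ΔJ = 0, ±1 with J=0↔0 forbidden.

forbidden

Parity must change: odd → odd — ✗.
ΔS = 0: S: 1/2 → 1/2 — ✓.
ΔL = 0, ±1 (not L=0↔0): L: 0 → 1, ΔL = +1 — ✓.
ΔJ = 0, ±1 (not J=0↔0): J: 1/2 → 1/2, ΔJ = +0 — ✓.
Rule(s) violated: parity.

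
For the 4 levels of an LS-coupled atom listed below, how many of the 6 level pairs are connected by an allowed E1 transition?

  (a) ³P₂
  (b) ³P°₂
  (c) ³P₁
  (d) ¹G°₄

(a)–(b): allowed.
(a)–(c): forbidden (parity).
(a)–(d): forbidden (ΔS, ΔL, ΔJ).
(b)–(c): allowed.
(b)–(d): forbidden (parity, ΔS, ΔL, ΔJ).
(c)–(d): forbidden (ΔS, ΔL, ΔJ).
Allowed pairs: 2 of 6.

2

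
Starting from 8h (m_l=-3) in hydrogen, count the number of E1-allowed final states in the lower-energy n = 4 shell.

E1 requires l_f ∈ {4, 6}, but neither lies in [0, 3], so no final state is reachable.
Total: 0.

0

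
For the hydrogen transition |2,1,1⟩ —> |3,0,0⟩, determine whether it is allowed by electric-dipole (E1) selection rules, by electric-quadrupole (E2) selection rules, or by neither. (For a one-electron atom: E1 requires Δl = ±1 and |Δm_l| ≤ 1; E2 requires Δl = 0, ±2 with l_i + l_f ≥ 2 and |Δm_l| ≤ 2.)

E1

Δl = 0 − 1 = -1; l_i + l_f = 1.
Δm_l = -1.
E1 (Δl = ±1, |Δm_l| ≤ 1): satisfied.
E2 (Δl = 0,±2, l_i+l_f ≥ 2, |Δm_l| ≤ 2): not satisfied.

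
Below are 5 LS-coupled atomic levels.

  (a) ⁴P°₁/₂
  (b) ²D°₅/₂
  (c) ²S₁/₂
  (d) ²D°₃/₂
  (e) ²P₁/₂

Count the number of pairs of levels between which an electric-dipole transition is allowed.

(a)–(b): forbidden (parity, ΔS, ΔJ).
(a)–(c): forbidden (ΔS).
(a)–(d): forbidden (parity, ΔS).
(a)–(e): forbidden (ΔS).
(b)–(c): forbidden (ΔL, ΔJ).
(b)–(d): forbidden (parity).
(b)–(e): forbidden (ΔJ).
(c)–(d): forbidden (ΔL).
(c)–(e): forbidden (parity).
(d)–(e): allowed.
Allowed pairs: 1 of 10.

1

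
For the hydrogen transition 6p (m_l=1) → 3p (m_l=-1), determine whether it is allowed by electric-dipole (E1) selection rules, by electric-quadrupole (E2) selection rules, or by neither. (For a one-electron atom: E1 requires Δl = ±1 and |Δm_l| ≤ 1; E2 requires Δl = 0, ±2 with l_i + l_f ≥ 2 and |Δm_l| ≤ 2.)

E2

Δl = 1 − 1 = +0; l_i + l_f = 2.
Δm_l = -2.
E1 (Δl = ±1, |Δm_l| ≤ 1): not satisfied.
E2 (Δl = 0,±2, l_i+l_f ≥ 2, |Δm_l| ≤ 2): satisfied.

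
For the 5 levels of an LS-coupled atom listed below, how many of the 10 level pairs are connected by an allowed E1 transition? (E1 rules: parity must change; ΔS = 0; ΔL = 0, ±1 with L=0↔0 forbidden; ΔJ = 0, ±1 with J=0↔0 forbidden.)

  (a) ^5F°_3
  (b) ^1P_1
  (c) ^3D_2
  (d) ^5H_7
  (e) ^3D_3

(a)–(b): forbidden (ΔS, ΔL, ΔJ).
(a)–(c): forbidden (ΔS).
(a)–(d): forbidden (ΔL, ΔJ).
(a)–(e): forbidden (ΔS).
(b)–(c): forbidden (parity, ΔS).
(b)–(d): forbidden (parity, ΔS, ΔL, ΔJ).
(b)–(e): forbidden (parity, ΔS, ΔJ).
(c)–(d): forbidden (parity, ΔS, ΔL, ΔJ).
(c)–(e): forbidden (parity).
(d)–(e): forbidden (parity, ΔS, ΔL, ΔJ).
Allowed pairs: 0 of 10.

0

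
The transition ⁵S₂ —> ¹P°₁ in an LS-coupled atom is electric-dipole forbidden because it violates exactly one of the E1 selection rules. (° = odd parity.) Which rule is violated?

the ΔS = 0 rule

Parity must change: even → odd — satisfied.
ΔS = 0: S: 2 → 0 — violated.
ΔL = 0, ±1 (not L=0↔0): L: 0 → 1, ΔL = +1 — satisfied.
ΔJ = 0, ±1 (not J=0↔0): J: 2 → 1, ΔJ = -1 — satisfied.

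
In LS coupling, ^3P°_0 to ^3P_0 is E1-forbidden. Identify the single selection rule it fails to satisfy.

Parity must change: odd → even — ok.
ΔS = 0: S: 1 → 1 — ok.
ΔL = 0, ±1 (not L=0↔0): L: 1 → 1, ΔL = +0 — ok.
ΔJ = 0, ±1 (not J=0↔0): J: 0 → 0, ΔJ = +0 — fails.

the J=0 ↔ J=0 exclusion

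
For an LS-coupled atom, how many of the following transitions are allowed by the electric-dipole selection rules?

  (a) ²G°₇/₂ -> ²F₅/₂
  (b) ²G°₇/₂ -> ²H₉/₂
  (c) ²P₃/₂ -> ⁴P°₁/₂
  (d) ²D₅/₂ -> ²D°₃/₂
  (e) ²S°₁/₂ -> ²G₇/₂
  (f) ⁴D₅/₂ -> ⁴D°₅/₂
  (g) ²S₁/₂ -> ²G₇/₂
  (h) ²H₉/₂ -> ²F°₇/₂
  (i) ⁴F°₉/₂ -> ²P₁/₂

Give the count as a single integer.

(a) allowed
(b) allowed
(c) forbidden (ΔS fails)
(d) allowed
(e) forbidden (ΔL, ΔJ fail)
(f) allowed
(g) forbidden (parity, ΔL, ΔJ fail)
(h) forbidden (ΔL fails)
(i) forbidden (ΔS, ΔL, ΔJ fail)
Total allowed: 4 of 9.

4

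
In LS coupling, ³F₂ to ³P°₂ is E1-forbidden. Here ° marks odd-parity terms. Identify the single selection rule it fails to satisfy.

the ΔL = 0, ±1 rule

Parity must change: even → odd — satisfied.
ΔS = 0: S: 1 → 1 — satisfied.
ΔL = 0, ±1 (not L=0↔0): L: 3 → 1, ΔL = -2 — violated.
ΔJ = 0, ±1 (not J=0↔0): J: 2 → 2, ΔJ = +0 — satisfied.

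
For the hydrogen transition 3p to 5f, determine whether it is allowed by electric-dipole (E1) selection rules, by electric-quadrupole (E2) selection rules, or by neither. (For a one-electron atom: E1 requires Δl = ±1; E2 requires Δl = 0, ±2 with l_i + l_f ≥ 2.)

Δl = 3 − 1 = +2; l_i + l_f = 4.
E1 (Δl = ±1): not satisfied.
E2 (Δl = 0,±2, l_i+l_f ≥ 2): satisfied.

E2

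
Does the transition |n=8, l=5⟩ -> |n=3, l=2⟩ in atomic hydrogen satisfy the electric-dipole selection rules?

forbidden

Δl = 2 − 5 = -3; the E1 rule Δl = ±1 is fails.
The transition is electric-dipole forbidden.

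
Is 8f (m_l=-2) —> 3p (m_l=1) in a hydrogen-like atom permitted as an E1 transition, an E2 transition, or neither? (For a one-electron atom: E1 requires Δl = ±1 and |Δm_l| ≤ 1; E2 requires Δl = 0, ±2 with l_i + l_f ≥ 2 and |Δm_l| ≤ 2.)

neither

Δl = 1 − 3 = -2; l_i + l_f = 4.
Δm_l = +3.
E1 (Δl = ±1, |Δm_l| ≤ 1): not satisfied.
E2 (Δl = 0,±2, l_i+l_f ≥ 2, |Δm_l| ≤ 2): not satisfied.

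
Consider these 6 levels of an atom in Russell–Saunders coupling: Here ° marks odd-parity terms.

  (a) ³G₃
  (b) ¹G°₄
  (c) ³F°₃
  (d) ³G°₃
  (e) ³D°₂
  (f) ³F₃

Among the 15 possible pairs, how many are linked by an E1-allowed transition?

5

(a)–(b): forbidden (ΔS).
(a)–(c): allowed.
(a)–(d): allowed.
(a)–(e): forbidden (ΔL).
(a)–(f): forbidden (parity).
(b)–(c): forbidden (parity, ΔS).
(b)–(d): forbidden (parity, ΔS).
(b)–(e): forbidden (parity, ΔS, ΔL, ΔJ).
(b)–(f): forbidden (ΔS).
(c)–(d): forbidden (parity).
(c)–(e): forbidden (parity).
(c)–(f): allowed.
(d)–(e): forbidden (parity, ΔL).
(d)–(f): allowed.
(e)–(f): allowed.
Allowed pairs: 5 of 15.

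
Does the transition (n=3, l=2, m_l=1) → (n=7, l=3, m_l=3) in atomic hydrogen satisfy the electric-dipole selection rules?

Initial l = 2, final l = 3, so Δl = +1. E1 requires Δl = ±1: passes.
m_l: 1 → 3 (Δm_l = +2). |Δm_l| ≤ 1 fails.
The transition is electric-dipole forbidden.

forbidden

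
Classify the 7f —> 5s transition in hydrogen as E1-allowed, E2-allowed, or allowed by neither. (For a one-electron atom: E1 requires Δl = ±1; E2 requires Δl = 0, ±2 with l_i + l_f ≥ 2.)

Δl = 0 − 3 = -3; l_i + l_f = 3.
E1 (Δl = ±1): not satisfied.
E2 (Δl = 0,±2, l_i+l_f ≥ 2): not satisfied.

neither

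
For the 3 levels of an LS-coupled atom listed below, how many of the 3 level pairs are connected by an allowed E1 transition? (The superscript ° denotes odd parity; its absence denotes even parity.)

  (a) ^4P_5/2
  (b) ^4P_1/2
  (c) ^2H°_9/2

(a)–(b): forbidden (parity, ΔJ).
(a)–(c): forbidden (ΔS, ΔL, ΔJ).
(b)–(c): forbidden (ΔS, ΔL, ΔJ).
Allowed pairs: 0 of 3.

0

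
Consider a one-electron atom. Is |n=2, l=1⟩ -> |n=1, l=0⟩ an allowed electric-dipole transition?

allowed

l: 1 → 0 (Δl = -1). Δl = ±1 ✓.
All E1 selection rules are satisfied.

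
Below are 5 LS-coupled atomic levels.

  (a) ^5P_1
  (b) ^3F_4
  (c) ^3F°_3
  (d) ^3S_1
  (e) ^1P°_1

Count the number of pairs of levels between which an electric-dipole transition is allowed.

1

(a)–(b): forbidden (parity, ΔS, ΔL, ΔJ).
(a)–(c): forbidden (ΔS, ΔL, ΔJ).
(a)–(d): forbidden (parity, ΔS).
(a)–(e): forbidden (ΔS).
(b)–(c): allowed.
(b)–(d): forbidden (parity, ΔL, ΔJ).
(b)–(e): forbidden (ΔS, ΔL, ΔJ).
(c)–(d): forbidden (ΔL, ΔJ).
(c)–(e): forbidden (parity, ΔS, ΔL, ΔJ).
(d)–(e): forbidden (ΔS).
Allowed pairs: 1 of 10.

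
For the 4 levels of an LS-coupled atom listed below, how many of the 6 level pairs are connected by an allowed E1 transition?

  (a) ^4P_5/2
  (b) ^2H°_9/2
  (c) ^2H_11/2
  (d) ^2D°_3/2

(a)–(b): forbidden (ΔS, ΔL, ΔJ).
(a)–(c): forbidden (parity, ΔS, ΔL, ΔJ).
(a)–(d): forbidden (ΔS).
(b)–(c): allowed.
(b)–(d): forbidden (parity, ΔL, ΔJ).
(c)–(d): forbidden (ΔL, ΔJ).
Allowed pairs: 1 of 6.

1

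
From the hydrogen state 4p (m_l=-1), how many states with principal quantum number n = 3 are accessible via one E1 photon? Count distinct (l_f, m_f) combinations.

E1 requires Δl = ±1, so l_f ∈ {0, 2}; with 0 ≤ l_f ≤ n_f−1 = 2, the allowed l_f values are {0, 2}.
For l_f = 0: m_f ∈ {m_i−1, m_i, m_i+1} ∩ [−0, 0] = {0} → 1 state.
For l_f = 2: m_f ∈ {m_i−1, m_i, m_i+1} ∩ [−2, 2] = {-2, -1, 0} → 3 states.
Total: 4.

4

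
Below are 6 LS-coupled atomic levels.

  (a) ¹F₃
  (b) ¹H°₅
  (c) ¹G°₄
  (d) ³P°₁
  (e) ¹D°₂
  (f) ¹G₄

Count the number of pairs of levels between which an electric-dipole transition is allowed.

(a)–(b): forbidden (ΔL, ΔJ).
(a)–(c): allowed.
(a)–(d): forbidden (ΔS, ΔL, ΔJ).
(a)–(e): allowed.
(a)–(f): forbidden (parity).
(b)–(c): forbidden (parity).
(b)–(d): forbidden (parity, ΔS, ΔL, ΔJ).
(b)–(e): forbidden (parity, ΔL, ΔJ).
(b)–(f): allowed.
(c)–(d): forbidden (parity, ΔS, ΔL, ΔJ).
(c)–(e): forbidden (parity, ΔL, ΔJ).
(c)–(f): allowed.
(d)–(e): forbidden (parity, ΔS).
(d)–(f): forbidden (ΔS, ΔL, ΔJ).
(e)–(f): forbidden (ΔL, ΔJ).
Allowed pairs: 4 of 15.

4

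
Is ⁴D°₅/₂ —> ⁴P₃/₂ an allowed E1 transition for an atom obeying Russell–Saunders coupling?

allowed

Parity must change: odd → even — passes.
ΔJ = 0, ±1 (not J=0↔0): J: 5/2 → 3/2, ΔJ = -1 — passes.
ΔL = 0, ±1 (not L=0↔0): L: 2 → 1, ΔL = -1 — passes.
ΔS = 0: S: 3/2 → 3/2 — passes.
All four E1 rules are satisfied.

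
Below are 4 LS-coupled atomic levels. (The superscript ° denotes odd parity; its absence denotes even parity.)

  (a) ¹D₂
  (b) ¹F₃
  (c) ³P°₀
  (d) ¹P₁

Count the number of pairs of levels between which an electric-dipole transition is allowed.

0

(a)–(b): forbidden (parity).
(a)–(c): forbidden (ΔS, ΔJ).
(a)–(d): forbidden (parity).
(b)–(c): forbidden (ΔS, ΔL, ΔJ).
(b)–(d): forbidden (parity, ΔL, ΔJ).
(c)–(d): forbidden (ΔS).
Allowed pairs: 0 of 6.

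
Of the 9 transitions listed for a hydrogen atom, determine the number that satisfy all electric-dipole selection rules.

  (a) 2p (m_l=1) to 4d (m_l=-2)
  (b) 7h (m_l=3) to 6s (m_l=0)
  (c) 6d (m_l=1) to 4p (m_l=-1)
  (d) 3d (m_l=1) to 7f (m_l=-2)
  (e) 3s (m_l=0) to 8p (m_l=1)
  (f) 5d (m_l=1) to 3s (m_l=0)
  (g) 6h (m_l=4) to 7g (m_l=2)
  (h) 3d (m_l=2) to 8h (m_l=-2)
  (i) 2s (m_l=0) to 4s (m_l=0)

1

(a) forbidden — Δm_l = -3 (E1 requires Δm_l = 0, ±1)
(b) forbidden — Δl = -5 (E1 requires Δl = ±1); Δm_l = -3 (E1 requires Δm_l = 0, ±1)
(c) forbidden — Δm_l = -2 (E1 requires Δm_l = 0, ±1)
(d) forbidden — Δm_l = -3 (E1 requires Δm_l = 0, ±1)
(e) allowed
(f) forbidden — Δl = -2 (E1 requires Δl = ±1)
(g) forbidden — Δm_l = -2 (E1 requires Δm_l = 0, ±1)
(h) forbidden — Δl = +3 (E1 requires Δl = ±1); Δm_l = -4 (E1 requires Δm_l = 0, ±1)
(i) forbidden — Δl = +0 (E1 requires Δl = ±1)
Total allowed: 1 of 9.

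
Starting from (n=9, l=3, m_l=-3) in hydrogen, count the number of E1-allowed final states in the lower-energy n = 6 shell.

E1 requires Δl = ±1, so l_f ∈ {2, 4}; with 0 ≤ l_f ≤ n_f−1 = 5, the allowed l_f values are {2, 4}.
For l_f = 2: m_f ∈ {m_i−1, m_i, m_i+1} ∩ [−2, 2] = {-2} → 1 state.
For l_f = 4: m_f ∈ {m_i−1, m_i, m_i+1} ∩ [−4, 4] = {-4, -3, -2} → 3 states.
Total: 4.

4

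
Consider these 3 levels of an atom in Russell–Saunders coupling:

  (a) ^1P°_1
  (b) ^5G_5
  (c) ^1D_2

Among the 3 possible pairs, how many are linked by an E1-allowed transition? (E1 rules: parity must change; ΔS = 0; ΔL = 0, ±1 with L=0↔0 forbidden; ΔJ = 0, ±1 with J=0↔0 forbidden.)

1

(a)–(b): forbidden (ΔS, ΔL, ΔJ).
(a)–(c): allowed.
(b)–(c): forbidden (parity, ΔS, ΔL, ΔJ).
Allowed pairs: 1 of 3.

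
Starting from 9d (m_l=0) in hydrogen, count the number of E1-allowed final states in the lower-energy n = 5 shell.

6

E1 requires Δl = ±1, so l_f ∈ {1, 3}; with 0 ≤ l_f ≤ n_f−1 = 4, the allowed l_f values are {1, 3}.
For l_f = 1: m_f ∈ {m_i−1, m_i, m_i+1} ∩ [−1, 1] = {-1, 0, 1} → 3 states.
For l_f = 3: m_f ∈ {m_i−1, m_i, m_i+1} ∩ [−3, 3] = {-1, 0, 1} → 3 states.
Total: 6.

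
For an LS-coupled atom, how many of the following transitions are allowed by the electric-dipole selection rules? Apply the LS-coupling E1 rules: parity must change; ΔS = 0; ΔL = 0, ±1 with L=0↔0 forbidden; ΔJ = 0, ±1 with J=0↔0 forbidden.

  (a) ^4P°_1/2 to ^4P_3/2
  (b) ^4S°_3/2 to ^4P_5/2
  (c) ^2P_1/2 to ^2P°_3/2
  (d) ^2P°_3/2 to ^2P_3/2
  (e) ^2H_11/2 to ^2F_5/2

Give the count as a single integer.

4

(a) allowed
(b) allowed
(c) allowed
(d) allowed
(e) forbidden (parity, ΔL, ΔJ fail)
Total allowed: 4 of 5.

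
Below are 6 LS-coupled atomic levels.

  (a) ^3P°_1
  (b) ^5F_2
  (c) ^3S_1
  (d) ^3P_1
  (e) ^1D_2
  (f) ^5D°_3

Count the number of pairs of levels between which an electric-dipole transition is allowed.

(a)–(b): forbidden (ΔS, ΔL).
(a)–(c): allowed.
(a)–(d): allowed.
(a)–(e): forbidden (ΔS).
(a)–(f): forbidden (parity, ΔS, ΔJ).
(b)–(c): forbidden (parity, ΔS, ΔL).
(b)–(d): forbidden (parity, ΔS, ΔL).
(b)–(e): forbidden (parity, ΔS).
(b)–(f): allowed.
(c)–(d): forbidden (parity).
(c)–(e): forbidden (parity, ΔS, ΔL).
(c)–(f): forbidden (ΔS, ΔL, ΔJ).
(d)–(e): forbidden (parity, ΔS).
(d)–(f): forbidden (ΔS, ΔJ).
(e)–(f): forbidden (ΔS).
Allowed pairs: 3 of 15.

3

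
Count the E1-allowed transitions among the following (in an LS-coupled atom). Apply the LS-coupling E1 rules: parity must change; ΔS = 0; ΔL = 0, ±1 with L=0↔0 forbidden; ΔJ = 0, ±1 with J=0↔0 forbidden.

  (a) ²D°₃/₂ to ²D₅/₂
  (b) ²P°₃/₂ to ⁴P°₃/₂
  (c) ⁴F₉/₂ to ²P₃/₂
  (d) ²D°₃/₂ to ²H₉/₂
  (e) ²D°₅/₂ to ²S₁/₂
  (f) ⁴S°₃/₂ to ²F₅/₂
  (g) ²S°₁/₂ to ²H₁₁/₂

1

(a) allowed
(b) forbidden (parity, ΔS fail)
(c) forbidden (parity, ΔS, ΔL, ΔJ fail)
(d) forbidden (ΔL, ΔJ fail)
(e) forbidden (ΔL, ΔJ fail)
(f) forbidden (ΔS, ΔL fail)
(g) forbidden (ΔL, ΔJ fail)
Total allowed: 1 of 7.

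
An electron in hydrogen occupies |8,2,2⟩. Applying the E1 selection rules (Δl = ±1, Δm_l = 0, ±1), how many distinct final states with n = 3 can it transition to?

E1 requires Δl = ±1, so l_f ∈ {1, 3}; with 0 ≤ l_f ≤ n_f−1 = 2, the allowed l_f values are {1}.
For l_f = 1: m_f ∈ {m_i−1, m_i, m_i+1} ∩ [−1, 1] = {1} → 1 state.
Total: 1.

1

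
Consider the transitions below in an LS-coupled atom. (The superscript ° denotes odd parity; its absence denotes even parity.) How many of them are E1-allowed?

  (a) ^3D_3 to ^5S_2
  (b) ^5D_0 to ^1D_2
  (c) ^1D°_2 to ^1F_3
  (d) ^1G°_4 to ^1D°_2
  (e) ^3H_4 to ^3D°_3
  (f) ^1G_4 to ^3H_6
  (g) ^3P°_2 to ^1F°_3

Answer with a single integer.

1

(a) forbidden (parity, ΔS, ΔL fail)
(b) forbidden (parity, ΔS, ΔJ fail)
(c) allowed
(d) forbidden (parity, ΔL, ΔJ fail)
(e) forbidden (ΔL fails)
(f) forbidden (parity, ΔS, ΔJ fail)
(g) forbidden (parity, ΔS, ΔL fail)
Total allowed: 1 of 7.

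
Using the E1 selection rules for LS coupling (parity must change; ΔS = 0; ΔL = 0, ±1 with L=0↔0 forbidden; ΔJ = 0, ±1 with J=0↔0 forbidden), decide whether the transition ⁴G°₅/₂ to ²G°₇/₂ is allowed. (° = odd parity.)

Reading off the term symbols: S 3/2→1/2, L 4→4, J 5/2→7/2, parity odd→odd.
Parity must change: odd → odd — fails.
ΔS = 0: S: 3/2 → 1/2 — fails.
ΔL = 0, ±1 (not L=0↔0): L: 4 → 4, ΔL = +0 — passes.
ΔJ = 0, ±1 (not J=0↔0): J: 5/2 → 7/2, ΔJ = +1 — passes.
Rule(s) violated: parity, ΔS.

forbidden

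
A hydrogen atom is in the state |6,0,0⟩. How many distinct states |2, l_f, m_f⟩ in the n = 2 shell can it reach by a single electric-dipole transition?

3

E1 requires Δl = ±1, so l_f ∈ {-1, 1}; with 0 ≤ l_f ≤ n_f−1 = 1, the allowed l_f values are {1}.
For l_f = 1: m_f ∈ {m_i−1, m_i, m_i+1} ∩ [−1, 1] = {-1, 0, 1} → 3 states.
Total: 3.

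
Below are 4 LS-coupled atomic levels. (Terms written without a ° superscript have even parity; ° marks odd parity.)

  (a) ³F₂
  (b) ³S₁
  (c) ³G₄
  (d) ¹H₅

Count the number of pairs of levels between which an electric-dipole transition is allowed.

0

(a)–(b): forbidden (parity, ΔL).
(a)–(c): forbidden (parity, ΔJ).
(a)–(d): forbidden (parity, ΔS, ΔL, ΔJ).
(b)–(c): forbidden (parity, ΔL, ΔJ).
(b)–(d): forbidden (parity, ΔS, ΔL, ΔJ).
(c)–(d): forbidden (parity, ΔS).
Allowed pairs: 0 of 6.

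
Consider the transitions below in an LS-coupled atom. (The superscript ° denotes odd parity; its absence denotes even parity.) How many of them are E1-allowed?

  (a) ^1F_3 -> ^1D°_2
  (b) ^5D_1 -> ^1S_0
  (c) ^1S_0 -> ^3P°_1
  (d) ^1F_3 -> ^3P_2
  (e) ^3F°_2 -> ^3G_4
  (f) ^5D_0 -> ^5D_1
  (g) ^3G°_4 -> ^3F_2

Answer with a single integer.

1

(a) allowed
(b) forbidden (parity, ΔS, ΔL fail)
(c) forbidden (ΔS fails)
(d) forbidden (parity, ΔS, ΔL fail)
(e) forbidden (ΔJ fails)
(f) forbidden (parity fails)
(g) forbidden (ΔJ fails)
Total allowed: 1 of 7.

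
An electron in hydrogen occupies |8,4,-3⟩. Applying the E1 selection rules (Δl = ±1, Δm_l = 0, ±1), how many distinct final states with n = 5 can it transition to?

E1 requires Δl = ±1, so l_f ∈ {3, 5}; with 0 ≤ l_f ≤ n_f−1 = 4, the allowed l_f values are {3}.
For l_f = 3: m_f ∈ {m_i−1, m_i, m_i+1} ∩ [−3, 3] = {-3, -2} → 2 states.
Total: 2.

2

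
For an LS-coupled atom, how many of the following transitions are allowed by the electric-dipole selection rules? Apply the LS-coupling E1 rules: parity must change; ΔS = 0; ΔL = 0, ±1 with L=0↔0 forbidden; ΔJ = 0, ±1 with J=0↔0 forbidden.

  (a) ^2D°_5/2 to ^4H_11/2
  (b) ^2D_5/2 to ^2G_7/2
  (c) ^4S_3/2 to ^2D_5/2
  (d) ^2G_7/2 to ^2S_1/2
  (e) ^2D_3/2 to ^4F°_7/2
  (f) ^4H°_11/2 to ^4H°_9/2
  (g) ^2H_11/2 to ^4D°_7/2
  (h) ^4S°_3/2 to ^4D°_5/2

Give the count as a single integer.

(a) forbidden (ΔS, ΔL, ΔJ fail)
(b) forbidden (parity, ΔL fail)
(c) forbidden (parity, ΔS, ΔL fail)
(d) forbidden (parity, ΔL, ΔJ fail)
(e) forbidden (ΔS, ΔJ fail)
(f) forbidden (parity fails)
(g) forbidden (ΔS, ΔL, ΔJ fail)
(h) forbidden (parity, ΔL fail)
Total allowed: 0 of 8.

0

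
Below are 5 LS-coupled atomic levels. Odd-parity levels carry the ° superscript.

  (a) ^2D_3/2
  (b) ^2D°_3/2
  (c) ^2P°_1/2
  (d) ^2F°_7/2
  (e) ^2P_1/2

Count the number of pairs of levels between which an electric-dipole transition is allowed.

(a)–(b): allowed.
(a)–(c): allowed.
(a)–(d): forbidden (ΔJ).
(a)–(e): forbidden (parity).
(b)–(c): forbidden (parity).
(b)–(d): forbidden (parity, ΔJ).
(b)–(e): allowed.
(c)–(d): forbidden (parity, ΔL, ΔJ).
(c)–(e): allowed.
(d)–(e): forbidden (ΔL, ΔJ).
Allowed pairs: 4 of 10.

4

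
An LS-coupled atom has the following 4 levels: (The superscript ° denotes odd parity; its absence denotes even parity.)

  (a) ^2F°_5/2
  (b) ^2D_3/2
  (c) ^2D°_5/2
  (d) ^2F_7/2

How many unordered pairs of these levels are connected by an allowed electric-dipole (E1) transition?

4

(a)–(b): allowed.
(a)–(c): forbidden (parity).
(a)–(d): allowed.
(b)–(c): allowed.
(b)–(d): forbidden (parity, ΔJ).
(c)–(d): allowed.
Allowed pairs: 4 of 6.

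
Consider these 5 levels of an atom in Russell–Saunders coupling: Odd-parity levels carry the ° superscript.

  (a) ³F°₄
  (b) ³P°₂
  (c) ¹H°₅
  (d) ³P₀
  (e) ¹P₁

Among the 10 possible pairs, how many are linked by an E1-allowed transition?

0

(a)–(b): forbidden (parity, ΔL, ΔJ).
(a)–(c): forbidden (parity, ΔS, ΔL).
(a)–(d): forbidden (ΔL, ΔJ).
(a)–(e): forbidden (ΔS, ΔL, ΔJ).
(b)–(c): forbidden (parity, ΔS, ΔL, ΔJ).
(b)–(d): forbidden (ΔJ).
(b)–(e): forbidden (ΔS).
(c)–(d): forbidden (ΔS, ΔL, ΔJ).
(c)–(e): forbidden (ΔL, ΔJ).
(d)–(e): forbidden (parity, ΔS).
Allowed pairs: 0 of 10.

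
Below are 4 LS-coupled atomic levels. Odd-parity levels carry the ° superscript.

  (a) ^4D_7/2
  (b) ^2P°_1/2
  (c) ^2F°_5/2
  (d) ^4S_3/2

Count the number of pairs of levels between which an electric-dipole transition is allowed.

(a)–(b): forbidden (ΔS, ΔJ).
(a)–(c): forbidden (ΔS).
(a)–(d): forbidden (parity, ΔL, ΔJ).
(b)–(c): forbidden (parity, ΔL, ΔJ).
(b)–(d): forbidden (ΔS).
(c)–(d): forbidden (ΔS, ΔL).
Allowed pairs: 0 of 6.

0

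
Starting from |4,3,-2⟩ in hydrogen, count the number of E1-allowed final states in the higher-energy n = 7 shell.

E1 requires Δl = ±1, so l_f ∈ {2, 4}; with 0 ≤ l_f ≤ n_f−1 = 6, the allowed l_f values are {2, 4}.
For l_f = 2: m_f ∈ {m_i−1, m_i, m_i+1} ∩ [−2, 2] = {-2, -1} → 2 states.
For l_f = 4: m_f ∈ {m_i−1, m_i, m_i+1} ∩ [−4, 4] = {-3, -2, -1} → 3 states.
Total: 5.

5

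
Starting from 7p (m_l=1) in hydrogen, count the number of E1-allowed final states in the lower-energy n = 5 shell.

E1 requires Δl = ±1, so l_f ∈ {0, 2}; with 0 ≤ l_f ≤ n_f−1 = 4, the allowed l_f values are {0, 2}.
For l_f = 0: m_f ∈ {m_i−1, m_i, m_i+1} ∩ [−0, 0] = {0} → 1 state.
For l_f = 2: m_f ∈ {m_i−1, m_i, m_i+1} ∩ [−2, 2] = {0, 1, 2} → 3 states.
Total: 4.

4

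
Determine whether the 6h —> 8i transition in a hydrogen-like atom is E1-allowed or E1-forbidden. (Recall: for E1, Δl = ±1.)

allowed

l: 5 → 6 (Δl = +1). Δl = ±1 passes.
All E1 selection rules are satisfied.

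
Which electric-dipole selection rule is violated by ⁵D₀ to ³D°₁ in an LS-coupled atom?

the ΔS = 0 rule

Initial level: S=2, L=2, J=0, parity even. Final level: S=1, L=2, J=1, parity odd.
ΔJ = 0, ±1 (not J=0↔0): J: 0 → 1, ΔJ = +1 — ✓.
ΔS = 0: S: 2 → 1 — ✗.
Parity must change: even → odd — ✓.
ΔL = 0, ±1 (not L=0↔0): L: 2 → 2, ΔL = +0 — ✓.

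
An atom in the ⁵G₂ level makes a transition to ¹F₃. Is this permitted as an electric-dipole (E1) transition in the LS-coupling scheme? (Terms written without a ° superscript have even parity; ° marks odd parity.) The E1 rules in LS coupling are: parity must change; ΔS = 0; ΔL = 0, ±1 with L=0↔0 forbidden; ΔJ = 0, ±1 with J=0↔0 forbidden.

Parity must change: even → even — violated.
ΔS = 0: S: 2 → 0 — violated.
ΔL = 0, ±1 (not L=0↔0): L: 4 → 3, ΔL = -1 — satisfied.
ΔJ = 0, ±1 (not J=0↔0): J: 2 → 3, ΔJ = +1 — satisfied.
Rule(s) violated: parity, ΔS.

forbidden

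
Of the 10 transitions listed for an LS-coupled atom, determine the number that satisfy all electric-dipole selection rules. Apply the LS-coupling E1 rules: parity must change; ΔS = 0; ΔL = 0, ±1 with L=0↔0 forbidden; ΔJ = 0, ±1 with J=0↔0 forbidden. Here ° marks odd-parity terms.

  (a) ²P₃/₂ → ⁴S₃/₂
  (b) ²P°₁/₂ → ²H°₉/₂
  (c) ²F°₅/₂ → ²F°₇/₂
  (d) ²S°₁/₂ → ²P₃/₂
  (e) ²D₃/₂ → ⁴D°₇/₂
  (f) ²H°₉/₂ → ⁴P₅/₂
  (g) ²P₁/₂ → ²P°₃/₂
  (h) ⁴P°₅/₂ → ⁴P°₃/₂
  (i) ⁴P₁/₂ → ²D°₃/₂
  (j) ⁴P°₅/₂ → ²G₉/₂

(a) forbidden (parity, ΔS fail)
(b) forbidden (parity, ΔL, ΔJ fail)
(c) forbidden (parity fails)
(d) allowed
(e) forbidden (ΔS, ΔJ fail)
(f) forbidden (ΔS, ΔL, ΔJ fail)
(g) allowed
(h) forbidden (parity fails)
(i) forbidden (ΔS fails)
(j) forbidden (ΔS, ΔL, ΔJ fail)
Total allowed: 2 of 10.

2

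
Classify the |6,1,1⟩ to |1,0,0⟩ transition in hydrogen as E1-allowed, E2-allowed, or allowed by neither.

Δl = 0 − 1 = -1; l_i + l_f = 1.
Δm_l = -1.
E1 (Δl = ±1, |Δm_l| ≤ 1): satisfied.
E2 (Δl = 0,±2, l_i+l_f ≥ 2, |Δm_l| ≤ 2): not satisfied.

E1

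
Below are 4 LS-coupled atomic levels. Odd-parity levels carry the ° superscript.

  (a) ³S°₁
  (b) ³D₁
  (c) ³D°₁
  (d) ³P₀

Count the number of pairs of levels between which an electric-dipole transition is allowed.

(a)–(b): forbidden (ΔL).
(a)–(c): forbidden (parity, ΔL).
(a)–(d): allowed.
(b)–(c): allowed.
(b)–(d): forbidden (parity).
(c)–(d): allowed.
Allowed pairs: 3 of 6.

3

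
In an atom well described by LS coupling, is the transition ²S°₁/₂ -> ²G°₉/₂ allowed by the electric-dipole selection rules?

Initial level: S=1/2, L=0, J=1/2, parity odd. Final level: S=1/2, L=4, J=9/2, parity odd.
ΔJ = 0, ±1 (not J=0↔0): J: 1/2 → 9/2, ΔJ = +4 — fails.
ΔL = 0, ±1 (not L=0↔0): L: 0 → 4, ΔL = +4 — fails.
Parity must change: odd → odd — fails.
ΔS = 0: S: 1/2 → 1/2 — ok.
Rule(s) violated: parity, ΔL, ΔJ.

forbidden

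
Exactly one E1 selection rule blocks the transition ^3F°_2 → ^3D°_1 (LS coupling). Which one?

parity

Initial level: S=1, L=3, J=2, parity odd. Final level: S=1, L=2, J=1, parity odd.
Parity must change: odd → odd — fails.
ΔS = 0: S: 1 → 1 — ok.
ΔL = 0, ±1 (not L=0↔0): L: 3 → 2, ΔL = -1 — ok.
ΔJ = 0, ±1 (not J=0↔0): J: 2 → 1, ΔJ = -1 — ok.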